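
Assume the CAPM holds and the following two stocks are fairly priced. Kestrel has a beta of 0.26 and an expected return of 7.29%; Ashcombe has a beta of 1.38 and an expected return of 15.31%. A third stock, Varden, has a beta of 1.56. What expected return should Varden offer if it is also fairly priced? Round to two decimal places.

MRP (SML slope) = (15.31% − 7.29%) / (1.38 − 0.26) = 8.02% / 1.12 = 7.1607%
R_f (intercept) = 7.29% − 0.26 × 7.1607% = 5.4282%
E(R_Varden) = R_f + β × MRP = 5.4282% + 1.56 × 7.1607% = 16.60%

16.60%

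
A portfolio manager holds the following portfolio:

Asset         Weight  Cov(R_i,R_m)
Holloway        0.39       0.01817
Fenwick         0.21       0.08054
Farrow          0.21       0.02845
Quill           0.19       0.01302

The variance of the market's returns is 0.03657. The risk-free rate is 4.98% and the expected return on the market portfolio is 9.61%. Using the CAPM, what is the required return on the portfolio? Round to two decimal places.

β_Holloway = 0.01817 / 0.03657 = 0.4969
β_Fenwick = 0.08054 / 0.03657 = 2.2024
β_Farrow = 0.02845 / 0.03657 = 0.7780
β_Quill = 0.01302 / 0.03657 = 0.3560
β_P = Σ w_i β_i = 0.39×0.4969 + 0.21×2.2024 + 0.21×0.7780 + 0.19×0.3560 = 0.8873
MRP = 9.61% − 4.98% = 4.63%
E(R_P) = R_f + β_P × MRP = 4.98% + 0.8873 × 4.63% = 9.09%

9.09%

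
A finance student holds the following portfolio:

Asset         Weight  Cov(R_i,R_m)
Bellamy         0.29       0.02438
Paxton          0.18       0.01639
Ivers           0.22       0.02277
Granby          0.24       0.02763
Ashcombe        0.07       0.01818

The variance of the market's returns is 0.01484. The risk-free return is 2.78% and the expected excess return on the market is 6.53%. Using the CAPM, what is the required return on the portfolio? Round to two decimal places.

β_Bellamy = 0.02438 / 0.01484 = 1.6429
β_Paxton = 0.01639 / 0.01484 = 1.1044
β_Ivers = 0.02277 / 0.01484 = 1.5344
β_Granby = 0.02763 / 0.01484 = 1.8619
β_Ashcombe = 0.01818 / 0.01484 = 1.2251
β_P = Σ w_i β_i = 0.29×1.6429 + 0.18×1.1044 + 0.22×1.5344 + 0.24×1.8619 + 0.07×1.2251 = 1.5454
E(R_P) = R_f + β_P × MRP = 2.78% + 1.5454 × 6.53% = 12.87%

12.87%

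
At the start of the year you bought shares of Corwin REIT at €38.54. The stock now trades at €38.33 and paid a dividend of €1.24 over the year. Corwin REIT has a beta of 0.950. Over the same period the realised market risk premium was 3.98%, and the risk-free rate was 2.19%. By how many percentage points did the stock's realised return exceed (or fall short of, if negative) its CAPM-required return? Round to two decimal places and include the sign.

Realised HPR = (P1 + D1 − P0) / P0 = (38.33 + 1.24 − 38.54) / 38.54 = 1.03 / 38.54 = 2.6725%
CAPM required = R_f + β·MRP = 2.19% + 0.950 × 3.98% = 5.97100%
α = realised − required = 2.6725% − 5.97100% = -3.30%

-3.30%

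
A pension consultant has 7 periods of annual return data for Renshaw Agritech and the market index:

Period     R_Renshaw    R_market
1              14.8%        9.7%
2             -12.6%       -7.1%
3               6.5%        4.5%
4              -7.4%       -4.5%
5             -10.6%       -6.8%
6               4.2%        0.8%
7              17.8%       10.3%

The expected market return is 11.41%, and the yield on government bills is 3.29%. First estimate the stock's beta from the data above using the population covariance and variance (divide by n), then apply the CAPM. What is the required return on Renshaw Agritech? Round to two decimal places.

Mean R_i = (14.8 − 12.6 + 6.5 − 7.4 − 10.6 + 4.2 + 17.8) / 7 = 1.8143%
Mean R_m = (9.7 − 7.1 + 4.5 − 4.5 − 6.8 + 0.8 + 10.3) / 7 = 0.9857%
Σ(R_i − R̄_i)(R_m − R̄_m) = 541.8314  ⇒  Cov = 541.8314 / 7 = 77.4045
Σ(R_m − R̄_m)² = 331.1686  ⇒  Var(R_m) = 331.1686 / 7 = 47.3098
β = Cov / Var(R_m) = 77.4045 / 47.3098 = 1.6361
MRP = 11.41% − 3.29% = 8.12%
E(R) = R_f + β × MRP = 3.29% + 1.6361 × 8.12% = 16.58%

16.58%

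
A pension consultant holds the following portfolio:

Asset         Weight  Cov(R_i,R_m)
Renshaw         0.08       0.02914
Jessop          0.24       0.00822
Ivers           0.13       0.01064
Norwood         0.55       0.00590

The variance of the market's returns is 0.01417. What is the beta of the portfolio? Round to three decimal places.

β_Renshaw = 0.02914 / 0.01417 = 2.0565
β_Jessop = 0.00822 / 0.01417 = 0.5801
β_Ivers = 0.01064 / 0.01417 = 0.7509
β_Norwood = 0.00590 / 0.01417 = 0.4164
β_P = Σ w_i β_i = 0.08×2.0565 + 0.24×0.5801 + 0.13×0.7509 + 0.55×0.4164 = 0.6304

0.630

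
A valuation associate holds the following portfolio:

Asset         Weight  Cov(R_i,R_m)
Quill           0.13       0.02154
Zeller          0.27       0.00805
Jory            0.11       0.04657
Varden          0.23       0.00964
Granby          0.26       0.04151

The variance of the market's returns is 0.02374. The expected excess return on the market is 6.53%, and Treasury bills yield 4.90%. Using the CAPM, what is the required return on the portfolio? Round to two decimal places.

β_Quill = 0.02154 / 0.02374 = 0.9073
β_Zeller = 0.00805 / 0.02374 = 0.3391
β_Jory = 0.04657 / 0.02374 = 1.9617
β_Varden = 0.00964 / 0.02374 = 0.4061
β_Granby = 0.04151 / 0.02374 = 1.7485
β_P = Σ w_i β_i = 0.13×0.9073 + 0.27×0.3391 + 0.11×1.9617 + 0.23×0.4061 + 0.26×1.7485 = 0.9733
E(R_P) = R_f + β_P × MRP = 4.90% + 0.9733 × 6.53% = 11.26%

11.26%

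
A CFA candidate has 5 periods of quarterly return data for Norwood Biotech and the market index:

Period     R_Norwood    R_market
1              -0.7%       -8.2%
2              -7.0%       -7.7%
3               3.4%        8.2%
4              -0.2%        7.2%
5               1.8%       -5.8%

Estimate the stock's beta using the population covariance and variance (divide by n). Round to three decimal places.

0.266

Mean R_i = (-0.7 − 7.0 + 3.4 − 0.2 + 1.8) / 5 = -0.5400%
Mean R_m = (-8.2 − 7.7 + 8.2 + 7.2 − 5.8) / 5 = -1.2600%
Σ(R_i − R̄_i)(R_m − R̄_m) = 72.2380  ⇒  Cov = 72.2380 / 5 = 14.4476
Σ(R_m − R̄_m)² = 271.3120  ⇒  Var(R_m) = 271.3120 / 5 = 54.2624
β = Cov / Var(R_m) = 14.4476 / 54.2624 = 0.2663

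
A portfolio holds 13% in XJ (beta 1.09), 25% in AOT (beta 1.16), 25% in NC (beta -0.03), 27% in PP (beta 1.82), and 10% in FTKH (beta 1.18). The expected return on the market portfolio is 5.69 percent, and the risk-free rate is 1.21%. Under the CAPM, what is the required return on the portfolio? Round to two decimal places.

5.84%

β_P = Σ w_i β_i = 0.13×1.09 + 0.25×1.16 + 0.25×-0.03 + 0.27×1.82 + 0.10×1.18 = 1.0336
MRP = 5.69% − 1.21% = 4.48%
E(R_P) = R_f + β_P × MRP = 1.21% + 1.0336 × 4.48% = 5.84%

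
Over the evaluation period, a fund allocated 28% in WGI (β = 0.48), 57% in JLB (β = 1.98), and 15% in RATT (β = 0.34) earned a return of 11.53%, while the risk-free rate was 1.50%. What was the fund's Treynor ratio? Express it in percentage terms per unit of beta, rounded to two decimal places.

7.63%

β_P = 0.28×0.48 + 0.57×1.98 + 0.15×0.34 = 1.3140
Treynor = (R_P − R_f) / β_P = (11.53% − 1.50%) / 1.3140 = 10.03% / 1.3140 = 7.63%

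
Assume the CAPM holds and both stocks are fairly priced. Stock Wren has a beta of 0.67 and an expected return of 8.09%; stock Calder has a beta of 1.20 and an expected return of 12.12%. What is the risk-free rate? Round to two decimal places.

Both satisfy E(R) = R_f + β·MRP, so the slope of the SML is
MRP = (12.12% − 8.09%) / (1.20 − 0.67) = 4.03% / 0.53 = 7.6038%
R_f = E(R_Wren) − β_Wren·MRP = 8.09% − 0.67 × 7.6038% = 2.9955%

3.00%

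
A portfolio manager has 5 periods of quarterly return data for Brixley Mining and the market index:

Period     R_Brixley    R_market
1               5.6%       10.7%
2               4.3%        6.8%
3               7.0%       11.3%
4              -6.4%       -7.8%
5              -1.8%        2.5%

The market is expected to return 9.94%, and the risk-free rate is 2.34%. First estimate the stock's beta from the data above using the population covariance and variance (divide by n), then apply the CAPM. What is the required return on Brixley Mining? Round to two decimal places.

Mean R_i = (5.6 + 4.3 + 7.0 − 6.4 − 1.8) / 5 = 1.7400%
Mean R_m = (10.7 + 6.8 + 11.3 − 7.8 + 2.5) / 5 = 4.7000%
Σ(R_i − R̄_i)(R_m − R̄_m) = 172.7900  ⇒  Cov = 172.7900 / 5 = 34.5580
Σ(R_m − R̄_m)² = 245.0600  ⇒  Var(R_m) = 245.0600 / 5 = 49.0120
β = Cov / Var(R_m) = 34.5580 / 49.0120 = 0.7051
MRP = 9.94% − 2.34% = 7.60%
E(R) = R_f + β × MRP = 2.34% + 0.7051 × 7.60% = 7.70%

7.70%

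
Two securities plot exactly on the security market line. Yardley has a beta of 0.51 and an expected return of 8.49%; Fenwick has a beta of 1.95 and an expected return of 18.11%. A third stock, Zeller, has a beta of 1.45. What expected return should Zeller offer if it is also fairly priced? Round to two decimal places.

14.77%

MRP (SML slope) = (18.11% − 8.49%) / (1.95 − 0.51) = 9.62% / 1.44 = 6.6806%
R_f (intercept) = 8.49% − 0.51 × 6.6806% = 5.0829%
E(R_Zeller) = R_f + β × MRP = 5.0829% + 1.45 × 6.6806% = 14.77%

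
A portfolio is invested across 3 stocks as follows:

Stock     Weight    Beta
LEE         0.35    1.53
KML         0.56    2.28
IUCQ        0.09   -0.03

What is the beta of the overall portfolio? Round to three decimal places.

1.810

β_P = Σ w_i β_i = 0.35×1.53 + 0.56×2.28 + 0.09×-0.03 = 1.8096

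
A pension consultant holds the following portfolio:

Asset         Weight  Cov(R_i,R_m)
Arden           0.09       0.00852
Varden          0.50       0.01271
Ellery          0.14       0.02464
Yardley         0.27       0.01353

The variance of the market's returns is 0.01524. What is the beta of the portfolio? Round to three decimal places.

β_Arden = 0.00852 / 0.01524 = 0.5591
β_Varden = 0.01271 / 0.01524 = 0.8340
β_Ellery = 0.02464 / 0.01524 = 1.6168
β_Yardley = 0.01353 / 0.01524 = 0.8878
β_P = Σ w_i β_i = 0.09×0.5591 + 0.50×0.8340 + 0.14×1.6168 + 0.27×0.8878 = 0.9334

0.933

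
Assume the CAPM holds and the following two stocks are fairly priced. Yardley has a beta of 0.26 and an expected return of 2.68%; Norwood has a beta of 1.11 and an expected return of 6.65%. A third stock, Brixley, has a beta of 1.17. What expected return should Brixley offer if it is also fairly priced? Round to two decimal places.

6.93%

MRP (SML slope) = (6.65% − 2.68%) / (1.11 − 0.26) = 3.97% / 0.85 = 4.6706%
R_f (intercept) = 2.68% − 0.26 × 4.6706% = 1.4656%
E(R_Brixley) = R_f + β × MRP = 1.4656% + 1.17 × 4.6706% = 6.93%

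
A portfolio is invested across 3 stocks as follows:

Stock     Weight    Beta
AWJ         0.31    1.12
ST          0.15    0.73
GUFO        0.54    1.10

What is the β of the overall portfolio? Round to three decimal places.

β_P = Σ w_i β_i = 0.31×1.12 + 0.15×0.73 + 0.54×1.10 = 1.0507

1.051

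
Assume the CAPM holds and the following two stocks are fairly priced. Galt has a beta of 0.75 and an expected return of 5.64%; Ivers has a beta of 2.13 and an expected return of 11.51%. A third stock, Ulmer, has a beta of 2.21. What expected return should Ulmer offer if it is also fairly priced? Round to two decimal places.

11.85%

MRP (SML slope) = (11.51% − 5.64%) / (2.13 − 0.75) = 5.87% / 1.38 = 4.2536%
R_f (intercept) = 5.64% − 0.75 × 4.2536% = 2.4498%
E(R_Ulmer) = R_f + β × MRP = 2.4498% + 2.21 × 4.2536% = 11.85%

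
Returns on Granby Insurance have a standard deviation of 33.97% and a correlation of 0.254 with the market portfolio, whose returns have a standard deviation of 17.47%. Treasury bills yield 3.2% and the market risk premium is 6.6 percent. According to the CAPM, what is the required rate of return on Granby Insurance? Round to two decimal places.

β = ρ × σ_i / σ_m = 0.254 × 33.97% / 17.47% = 0.4939
E(R) = 3.2% + 0.4939 × 6.6% = 6.46%

6.46%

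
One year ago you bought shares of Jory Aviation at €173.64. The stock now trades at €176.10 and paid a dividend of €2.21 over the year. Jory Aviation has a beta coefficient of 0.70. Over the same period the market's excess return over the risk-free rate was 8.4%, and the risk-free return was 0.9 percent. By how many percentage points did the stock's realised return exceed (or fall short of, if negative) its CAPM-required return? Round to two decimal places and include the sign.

-4.09%

Realised HPR = (P1 + D1 − P0) / P0 = (176.10 + 2.21 − 173.64) / 173.64 = 4.67 / 173.64 = 2.6895%
CAPM required = R_f + β·MRP = 0.9% + 0.70 × 8.4% = 6.7800%
α = realised − required = 2.6895% − 6.7800% = -4.09%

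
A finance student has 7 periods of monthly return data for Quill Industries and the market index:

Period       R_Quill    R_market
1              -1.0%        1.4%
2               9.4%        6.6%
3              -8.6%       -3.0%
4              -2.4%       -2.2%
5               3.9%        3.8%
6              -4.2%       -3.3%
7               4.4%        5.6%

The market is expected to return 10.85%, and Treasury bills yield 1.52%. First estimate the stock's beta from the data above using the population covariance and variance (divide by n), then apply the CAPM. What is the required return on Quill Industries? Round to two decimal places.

Mean R_i = (-1.0 + 9.4 − 8.6 − 2.4 + 3.9 − 4.2 + 4.4) / 7 = 0.2143%
Mean R_m = (1.4 + 6.6 − 3.0 − 2.2 + 3.8 − 3.3 + 5.6) / 7 = 1.2714%
Σ(R_i − R̄_i)(R_m − R̄_m) = 143.1329  ⇒  Cov = 143.1329 / 7 = 20.4476
Σ(R_m − R̄_m)² = 104.7343  ⇒  Var(R_m) = 104.7343 / 7 = 14.9620
β = Cov / Var(R_m) = 20.4476 / 14.9620 = 1.3666
MRP = 10.85% − 1.52% = 9.33%
E(R) = R_f + β × MRP = 1.52% + 1.3666 × 9.33% = 14.27%

14.27%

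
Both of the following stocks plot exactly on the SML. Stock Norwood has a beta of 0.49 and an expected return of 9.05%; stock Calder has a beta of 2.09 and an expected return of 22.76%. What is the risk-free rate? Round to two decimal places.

Both satisfy E(R) = R_f + β·MRP, so the slope of the SML is
MRP = (22.76% − 9.05%) / (2.09 − 0.49) = 13.71% / 1.60 = 8.5688%
R_f = E(R_Norwood) − β_Norwood·MRP = 9.05% − 0.49 × 8.5688% = 4.8513%

4.85%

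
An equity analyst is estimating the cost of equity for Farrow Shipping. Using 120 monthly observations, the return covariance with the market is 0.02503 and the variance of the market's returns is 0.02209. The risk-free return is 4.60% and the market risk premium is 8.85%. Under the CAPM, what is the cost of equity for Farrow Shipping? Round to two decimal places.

14.63%

β = Cov(R_i, R_m) / Var(R_m) = 0.02503 / 0.02209 = 1.1331
E(R) = R_f + β × MRP = 4.60% + 1.1331 × 8.85% = 14.63%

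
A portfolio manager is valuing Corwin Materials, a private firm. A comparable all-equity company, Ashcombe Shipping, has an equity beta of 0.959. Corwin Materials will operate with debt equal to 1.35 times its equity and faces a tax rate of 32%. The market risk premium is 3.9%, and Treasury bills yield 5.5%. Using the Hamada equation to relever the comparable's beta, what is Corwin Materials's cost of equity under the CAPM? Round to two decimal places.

β_L = β_U × [1 + (1 − t)(D/E)] = 0.959 × [1 + (1 − 0.32) × 1.35]
    = 0.959 × [1 + 0.68 × 1.35] = 0.959 × 1.9180 = 1.8394
E(R) = R_f + β_L × MRP = 5.5% + 1.8394 × 3.9% = 12.67%

12.67%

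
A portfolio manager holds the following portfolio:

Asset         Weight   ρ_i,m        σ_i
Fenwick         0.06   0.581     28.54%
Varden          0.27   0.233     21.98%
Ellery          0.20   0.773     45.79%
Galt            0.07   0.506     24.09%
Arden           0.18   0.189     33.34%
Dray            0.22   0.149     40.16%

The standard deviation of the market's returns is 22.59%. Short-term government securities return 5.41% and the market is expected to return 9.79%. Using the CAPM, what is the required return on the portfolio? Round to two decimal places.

7.88%

β_Fenwick = 0.581 × 28.54% / 22.59% = 0.7340
β_Varden = 0.233 × 21.98% / 22.59% = 0.2267
β_Ellery = 0.773 × 45.79% / 22.59% = 1.5669
β_Galt = 0.506 × 24.09% / 22.59% = 0.5396
β_Arden = 0.189 × 33.34% / 22.59% = 0.2789
β_Dray = 0.149 × 40.16% / 22.59% = 0.2649
β_P = Σ w_i β_i = 0.06×0.7340 + 0.27×0.2267 + 0.20×1.5669 + 0.07×0.5396 + 0.18×0.2789 + 0.22×0.2649 = 0.5649
MRP = 9.79% − 5.41% = 4.38%
E(R_P) = R_f + β_P × MRP = 5.41% + 0.5649 × 4.38% = 7.88%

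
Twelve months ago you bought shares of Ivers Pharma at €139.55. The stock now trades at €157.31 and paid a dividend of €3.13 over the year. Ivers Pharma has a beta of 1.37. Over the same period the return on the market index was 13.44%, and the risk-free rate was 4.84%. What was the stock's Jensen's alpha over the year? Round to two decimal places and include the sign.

-1.65%

Realised HPR = (P1 + D1 − P0) / P0 = (157.31 + 3.13 − 139.55) / 139.55 = 20.89 / 139.55 = 14.9695%
MRP = 13.44% − 4.84% = 8.60%
CAPM required = R_f + β·MRP = 4.84% + 1.37 × 8.60% = 16.6220%
α = realised − required = 14.9695% − 16.6220% = -1.65%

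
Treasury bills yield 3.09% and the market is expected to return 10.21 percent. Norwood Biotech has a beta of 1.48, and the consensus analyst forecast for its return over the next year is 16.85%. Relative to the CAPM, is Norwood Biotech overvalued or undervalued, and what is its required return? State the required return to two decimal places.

MRP = 10.21% − 3.09% = 7.12%
Required return = R_f + β·MRP = 3.09% + 1.48 × 7.12% = 13.63%
Forecast 16.85% > required 13.63% → the stock plots above the SML → undervalued.

Undervalued; required return 13.63%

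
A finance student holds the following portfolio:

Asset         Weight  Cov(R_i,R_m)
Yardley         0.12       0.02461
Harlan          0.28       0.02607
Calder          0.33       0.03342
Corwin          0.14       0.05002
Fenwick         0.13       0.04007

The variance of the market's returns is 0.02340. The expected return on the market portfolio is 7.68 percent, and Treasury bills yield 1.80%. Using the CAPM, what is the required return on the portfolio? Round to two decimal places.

10.22%

β_Yardley = 0.02461 / 0.02340 = 1.0517
β_Harlan = 0.02607 / 0.02340 = 1.1141
β_Calder = 0.03342 / 0.02340 = 1.4282
β_Corwin = 0.05002 / 0.02340 = 2.1376
β_Fenwick = 0.04007 / 0.02340 = 1.7124
β_P = Σ w_i β_i = 0.12×1.0517 + 0.28×1.1141 + 0.33×1.4282 + 0.14×2.1376 + 0.13×1.7124 = 1.4313
MRP = 7.68% − 1.80% = 5.88%
E(R_P) = R_f + β_P × MRP = 1.80% + 1.4313 × 5.88% = 10.22%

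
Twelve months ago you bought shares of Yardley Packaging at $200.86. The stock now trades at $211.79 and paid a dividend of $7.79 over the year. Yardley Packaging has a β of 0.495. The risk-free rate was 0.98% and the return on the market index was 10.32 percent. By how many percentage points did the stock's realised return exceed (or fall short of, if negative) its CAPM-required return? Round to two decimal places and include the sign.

+3.72%

Realised HPR = (P1 + D1 − P0) / P0 = (211.79 + 7.79 − 200.86) / 200.86 = 18.72 / 200.86 = 9.3199%
MRP = 10.32% − 0.98% = 9.34%
CAPM required = R_f + β·MRP = 0.98% + 0.495 × 9.34% = 5.60330%
α = realised − required = 9.3199% − 5.60330% = +3.72%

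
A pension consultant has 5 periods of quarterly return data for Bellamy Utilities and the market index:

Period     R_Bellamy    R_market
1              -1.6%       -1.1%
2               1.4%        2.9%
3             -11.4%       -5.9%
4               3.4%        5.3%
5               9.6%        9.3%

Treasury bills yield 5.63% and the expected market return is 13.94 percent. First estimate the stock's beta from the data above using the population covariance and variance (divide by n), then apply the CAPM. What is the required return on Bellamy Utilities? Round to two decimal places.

16.40%

Mean R_i = (-1.6 + 1.4 − 11.4 + 3.4 + 9.6) / 5 = 0.2800%
Mean R_m = (-1.1 + 2.9 − 5.9 + 5.3 + 9.3) / 5 = 2.1000%
Σ(R_i − R̄_i)(R_m − R̄_m) = 177.4400  ⇒  Cov = 177.4400 / 5 = 35.4880
Σ(R_m − R̄_m)² = 136.9600  ⇒  Var(R_m) = 136.9600 / 5 = 27.3920
β = Cov / Var(R_m) = 35.4880 / 27.3920 = 1.2956
MRP = 13.94% − 5.63% = 8.31%
E(R) = R_f + β × MRP = 5.63% + 1.2956 × 8.31% = 16.40%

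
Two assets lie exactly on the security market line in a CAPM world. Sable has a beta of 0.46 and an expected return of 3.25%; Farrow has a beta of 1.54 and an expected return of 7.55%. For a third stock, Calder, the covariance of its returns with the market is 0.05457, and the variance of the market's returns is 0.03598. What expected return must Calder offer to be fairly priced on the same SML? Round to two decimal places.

7.46%

MRP = (7.55% − 3.25%) / (1.54 − 0.46) = 3.9815%
R_f = 3.25% − 0.46 × 3.9815% = 1.4185%
β_Calder = Cov / Var(R_m) = 0.05457 / 0.03598 = 1.5167
E(R_Calder) = R_f + β × MRP = 1.4185% + 1.5167 × 3.9815% = 7.46%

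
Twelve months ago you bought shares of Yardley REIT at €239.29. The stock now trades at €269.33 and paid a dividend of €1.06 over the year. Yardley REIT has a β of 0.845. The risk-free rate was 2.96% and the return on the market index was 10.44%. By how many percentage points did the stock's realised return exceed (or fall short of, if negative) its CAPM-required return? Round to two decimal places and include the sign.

Realised HPR = (P1 + D1 − P0) / P0 = (269.33 + 1.06 − 239.29) / 239.29 = 31.10 / 239.29 = 12.9968%
MRP = 10.44% − 2.96% = 7.48%
CAPM required = R_f + β·MRP = 2.96% + 0.845 × 7.48% = 9.28060%
α = realised − required = 12.9968% − 9.28060% = +3.72%

+3.72%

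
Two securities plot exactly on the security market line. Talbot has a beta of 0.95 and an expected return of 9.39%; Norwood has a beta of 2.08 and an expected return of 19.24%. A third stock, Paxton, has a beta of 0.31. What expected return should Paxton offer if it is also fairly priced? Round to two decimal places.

MRP (SML slope) = (19.24% − 9.39%) / (2.08 − 0.95) = 9.85% / 1.13 = 8.7168%
R_f (intercept) = 9.39% − 0.95 × 8.7168% = 1.1090%
E(R_Paxton) = R_f + β × MRP = 1.1090% + 0.31 × 8.7168% = 3.81%

3.81%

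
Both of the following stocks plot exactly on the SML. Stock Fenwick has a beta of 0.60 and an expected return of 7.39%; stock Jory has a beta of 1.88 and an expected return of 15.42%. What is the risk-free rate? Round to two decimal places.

Both satisfy E(R) = R_f + β·MRP, so the slope of the SML is
MRP = (15.42% − 7.39%) / (1.88 − 0.60) = 8.03% / 1.28 = 6.2734%
R_f = E(R_Fenwick) − β_Fenwick·MRP = 7.39% − 0.60 × 6.2734% = 3.6260%

3.63%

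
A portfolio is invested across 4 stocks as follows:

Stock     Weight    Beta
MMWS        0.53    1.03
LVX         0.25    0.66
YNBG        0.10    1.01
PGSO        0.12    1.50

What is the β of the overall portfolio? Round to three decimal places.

0.992

β_P = Σ w_i β_i = 0.53×1.03 + 0.25×0.66 + 0.10×1.01 + 0.12×1.50 = 0.9919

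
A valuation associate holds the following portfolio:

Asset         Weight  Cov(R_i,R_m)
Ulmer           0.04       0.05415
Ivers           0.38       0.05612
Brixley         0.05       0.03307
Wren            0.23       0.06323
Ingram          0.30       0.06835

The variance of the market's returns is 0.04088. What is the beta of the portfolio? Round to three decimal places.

1.472

β_Ulmer = 0.05415 / 0.04088 = 1.3246
β_Ivers = 0.05612 / 0.04088 = 1.3728
β_Brixley = 0.03307 / 0.04088 = 0.8090
β_Wren = 0.06323 / 0.04088 = 1.5467
β_Ingram = 0.06835 / 0.04088 = 1.6720
β_P = Σ w_i β_i = 0.04×1.3246 + 0.38×1.3728 + 0.05×0.8090 + 0.23×1.5467 + 0.30×1.6720 = 1.4724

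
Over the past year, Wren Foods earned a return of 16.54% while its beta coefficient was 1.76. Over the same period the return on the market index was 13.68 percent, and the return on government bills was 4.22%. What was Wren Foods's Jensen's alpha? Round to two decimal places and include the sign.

-4.33%

Market excess return = 13.68% − 4.22% = 9.46%
CAPM benchmark = R_f + β(R_m − R_f) = 4.22% + 1.76 × 9.46% = 20.8696%
α = actual − benchmark = 16.54% − 20.8696% = -4.33%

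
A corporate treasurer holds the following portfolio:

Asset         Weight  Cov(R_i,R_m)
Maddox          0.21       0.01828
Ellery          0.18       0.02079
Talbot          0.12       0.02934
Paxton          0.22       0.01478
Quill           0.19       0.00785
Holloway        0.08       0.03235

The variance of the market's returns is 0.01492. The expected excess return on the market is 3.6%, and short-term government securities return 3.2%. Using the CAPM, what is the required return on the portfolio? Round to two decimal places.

7.65%

β_Maddox = 0.01828 / 0.01492 = 1.2252
β_Ellery = 0.02079 / 0.01492 = 1.3934
β_Talbot = 0.02934 / 0.01492 = 1.9665
β_Paxton = 0.01478 / 0.01492 = 0.9906
β_Quill = 0.00785 / 0.01492 = 0.5261
β_Holloway = 0.03235 / 0.01492 = 2.1682
β_P = Σ w_i β_i = 0.21×1.2252 + 0.18×1.3934 + 0.12×1.9665 + 0.22×0.9906 + 0.19×0.5261 + 0.08×2.1682 = 1.2354
E(R_P) = R_f + β_P × MRP = 3.2% + 1.2354 × 3.6% = 7.65%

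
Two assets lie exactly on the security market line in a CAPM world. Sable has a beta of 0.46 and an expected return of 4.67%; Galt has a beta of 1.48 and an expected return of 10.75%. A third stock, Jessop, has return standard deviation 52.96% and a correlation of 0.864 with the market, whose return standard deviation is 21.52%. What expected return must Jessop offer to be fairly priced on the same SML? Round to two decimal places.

MRP = (10.75% − 4.67%) / (1.48 − 0.46) = 5.9608%
R_f = 4.67% − 0.46 × 5.9608% = 1.9280%
β_Jessop = ρ·σ_i/σ_m = 0.864 × 52.96 / 21.52 = 2.1263
E(R_Jessop) = R_f + β × MRP = 1.9280% + 2.1263 × 5.9608% = 14.60%

14.60%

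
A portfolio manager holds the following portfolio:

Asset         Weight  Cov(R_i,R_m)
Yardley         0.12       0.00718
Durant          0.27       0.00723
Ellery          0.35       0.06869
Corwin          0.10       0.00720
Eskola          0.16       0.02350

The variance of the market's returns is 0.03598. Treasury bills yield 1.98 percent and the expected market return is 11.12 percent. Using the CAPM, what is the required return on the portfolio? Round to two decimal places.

9.94%

β_Yardley = 0.00718 / 0.03598 = 0.1996
β_Durant = 0.00723 / 0.03598 = 0.2009
β_Ellery = 0.06869 / 0.03598 = 1.9091
β_Corwin = 0.00720 / 0.03598 = 0.2001
β_Eskola = 0.02350 / 0.03598 = 0.6531
β_P = Σ w_i β_i = 0.12×0.1996 + 0.27×0.2009 + 0.35×1.9091 + 0.10×0.2001 + 0.16×0.6531 = 0.8709
MRP = 11.12% − 1.98% = 9.14%
E(R_P) = R_f + β_P × MRP = 1.98% + 0.8709 × 9.14% = 9.94%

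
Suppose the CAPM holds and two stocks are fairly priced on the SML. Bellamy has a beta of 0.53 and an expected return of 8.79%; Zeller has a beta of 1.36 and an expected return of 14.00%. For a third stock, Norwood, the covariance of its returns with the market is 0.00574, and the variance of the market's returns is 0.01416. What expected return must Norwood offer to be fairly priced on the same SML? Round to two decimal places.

MRP = (14.00% − 8.79%) / (1.36 − 0.53) = 6.2771%
R_f = 8.79% − 0.53 × 6.2771% = 5.4631%
β_Norwood = Cov / Var(R_m) = 0.00574 / 0.01416 = 0.4054
E(R_Norwood) = R_f + β × MRP = 5.4631% + 0.4054 × 6.2771% = 8.01%

8.01%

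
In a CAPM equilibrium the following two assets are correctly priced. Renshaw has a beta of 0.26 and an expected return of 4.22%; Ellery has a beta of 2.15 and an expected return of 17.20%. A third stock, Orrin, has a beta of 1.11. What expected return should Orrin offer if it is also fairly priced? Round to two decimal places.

10.06%

MRP (SML slope) = (17.20% − 4.22%) / (2.15 − 0.26) = 12.98% / 1.89 = 6.8677%
R_f (intercept) = 4.22% − 0.26 × 6.8677% = 2.4344%
E(R_Orrin) = R_f + β × MRP = 2.4344% + 1.11 × 6.8677% = 10.06%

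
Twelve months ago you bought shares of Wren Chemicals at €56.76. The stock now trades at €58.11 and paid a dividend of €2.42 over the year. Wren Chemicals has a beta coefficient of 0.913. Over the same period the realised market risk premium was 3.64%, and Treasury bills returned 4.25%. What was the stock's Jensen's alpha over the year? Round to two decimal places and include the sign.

-0.93%

Realised HPR = (P1 + D1 − P0) / P0 = (58.11 + 2.42 − 56.76) / 56.76 = 3.77 / 56.76 = 6.6420%
CAPM required = R_f + β·MRP = 4.25% + 0.913 × 3.64% = 7.57332%
α = realised − required = 6.6420% − 7.57332% = -0.93%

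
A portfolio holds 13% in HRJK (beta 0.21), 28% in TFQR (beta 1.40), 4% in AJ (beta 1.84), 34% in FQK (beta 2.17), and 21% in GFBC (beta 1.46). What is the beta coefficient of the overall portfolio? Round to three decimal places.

β_P = Σ w_i β_i = 0.13×0.21 + 0.28×1.40 + 0.04×1.84 + 0.34×2.17 + 0.21×1.46 = 1.5373

1.537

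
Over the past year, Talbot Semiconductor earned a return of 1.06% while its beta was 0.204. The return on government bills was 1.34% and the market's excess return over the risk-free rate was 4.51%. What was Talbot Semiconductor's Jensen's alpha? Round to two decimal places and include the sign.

CAPM benchmark = R_f + β(R_m − R_f) = 1.34% + 0.204 × 4.51% = 2.26004%
α = actual − benchmark = 1.06% − 2.26004% = -1.20%

-1.20%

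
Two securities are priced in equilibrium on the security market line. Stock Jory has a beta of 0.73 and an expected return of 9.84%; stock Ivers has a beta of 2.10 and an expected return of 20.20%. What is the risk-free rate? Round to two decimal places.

4.32%

Both satisfy E(R) = R_f + β·MRP, so the slope of the SML is
MRP = (20.20% − 9.84%) / (2.10 − 0.73) = 10.36% / 1.37 = 7.5620%
R_f = E(R_Jory) − β_Jory·MRP = 9.84% − 0.73 × 7.5620% = 4.3197%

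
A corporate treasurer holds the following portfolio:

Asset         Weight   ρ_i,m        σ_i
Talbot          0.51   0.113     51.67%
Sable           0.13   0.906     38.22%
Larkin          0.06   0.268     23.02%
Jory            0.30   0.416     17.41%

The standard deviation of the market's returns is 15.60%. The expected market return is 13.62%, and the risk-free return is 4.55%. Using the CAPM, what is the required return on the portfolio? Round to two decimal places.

β_Talbot = 0.113 × 51.67% / 15.60% = 0.3743
β_Sable = 0.906 × 38.22% / 15.60% = 2.2197
β_Larkin = 0.268 × 23.02% / 15.60% = 0.3955
β_Jory = 0.416 × 17.41% / 15.60% = 0.4643
β_P = Σ w_i β_i = 0.51×0.3743 + 0.13×2.2197 + 0.06×0.3955 + 0.30×0.4643 = 0.6425
MRP = 13.62% − 4.55% = 9.07%
E(R_P) = R_f + β_P × MRP = 4.55% + 0.6425 × 9.07% = 10.38%

10.38%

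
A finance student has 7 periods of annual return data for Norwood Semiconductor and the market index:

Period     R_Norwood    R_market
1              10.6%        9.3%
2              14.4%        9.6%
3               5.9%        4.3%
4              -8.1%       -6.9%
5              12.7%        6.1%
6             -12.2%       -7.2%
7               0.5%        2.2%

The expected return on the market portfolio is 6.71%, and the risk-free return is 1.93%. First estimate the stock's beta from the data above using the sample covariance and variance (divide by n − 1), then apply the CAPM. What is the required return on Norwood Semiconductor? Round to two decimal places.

Mean R_i = (10.6 + 14.4 + 5.9 − 8.1 + 12.7 − 12.2 + 0.5) / 7 = 3.4000%
Mean R_m = (9.3 + 9.6 + 4.3 − 6.9 + 6.1 − 7.2 + 2.2) / 7 = 2.4857%
Σ(R_i − R̄_i)(R_m − R̄_m) = 425.3300  ⇒  Cov = 425.3300 / 6 = 70.8883
Σ(R_m − R̄_m)² = 295.3886  ⇒  Var(R_m) = 295.3886 / 6 = 49.2314
β = Cov / Var(R_m) = 70.8883 / 49.2314 = 1.4399
MRP = 6.71% − 1.93% = 4.78%
E(R) = R_f + β × MRP = 1.93% + 1.4399 × 4.78% = 8.81%

8.81%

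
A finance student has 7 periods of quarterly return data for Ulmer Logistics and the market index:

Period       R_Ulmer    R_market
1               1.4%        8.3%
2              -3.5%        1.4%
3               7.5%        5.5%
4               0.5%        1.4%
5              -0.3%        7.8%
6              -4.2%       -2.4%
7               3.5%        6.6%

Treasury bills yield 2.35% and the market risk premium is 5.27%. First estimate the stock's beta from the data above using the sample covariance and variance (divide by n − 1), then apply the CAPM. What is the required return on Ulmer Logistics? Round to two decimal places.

Mean R_i = (1.4 − 3.5 + 7.5 + 0.5 − 0.3 − 4.2 + 3.5) / 7 = 0.7000%
Mean R_m = (8.3 + 1.4 + 5.5 + 1.4 + 7.8 − 2.4 + 6.6) / 7 = 4.0857%
Σ(R_i − R̄_i)(R_m − R̄_m) = 59.4900  ⇒  Cov = 59.4900 / 6 = 9.9150
Σ(R_m − R̄_m)² = 96.3686  ⇒  Var(R_m) = 96.3686 / 6 = 16.0614
β = Cov / Var(R_m) = 9.9150 / 16.0614 = 0.6173
E(R) = R_f + β × MRP = 2.35% + 0.6173 × 5.27% = 5.60%

5.60%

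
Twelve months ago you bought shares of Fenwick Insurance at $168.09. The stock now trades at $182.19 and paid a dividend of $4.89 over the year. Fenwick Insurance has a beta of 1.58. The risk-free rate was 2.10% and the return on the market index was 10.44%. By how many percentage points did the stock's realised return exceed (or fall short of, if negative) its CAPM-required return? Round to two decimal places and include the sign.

-3.98%

Realised HPR = (P1 + D1 − P0) / P0 = (182.19 + 4.89 − 168.09) / 168.09 = 18.99 / 168.09 = 11.2975%
MRP = 10.44% − 2.10% = 8.34%
CAPM required = R_f + β·MRP = 2.10% + 1.58 × 8.34% = 15.2772%
α = realised − required = 11.2975% − 15.2772% = -3.98%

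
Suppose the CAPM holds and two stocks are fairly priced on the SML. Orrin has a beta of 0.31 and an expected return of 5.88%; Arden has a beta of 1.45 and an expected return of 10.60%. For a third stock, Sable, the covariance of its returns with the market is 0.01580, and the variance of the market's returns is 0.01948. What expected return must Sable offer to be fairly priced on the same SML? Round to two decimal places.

7.95%

MRP = (10.60% − 5.88%) / (1.45 − 0.31) = 4.1404%
R_f = 5.88% − 0.31 × 4.1404% = 4.5965%
β_Sable = Cov / Var(R_m) = 0.01580 / 0.01948 = 0.8111
E(R_Sable) = R_f + β × MRP = 4.5965% + 0.8111 × 4.1404% = 7.95%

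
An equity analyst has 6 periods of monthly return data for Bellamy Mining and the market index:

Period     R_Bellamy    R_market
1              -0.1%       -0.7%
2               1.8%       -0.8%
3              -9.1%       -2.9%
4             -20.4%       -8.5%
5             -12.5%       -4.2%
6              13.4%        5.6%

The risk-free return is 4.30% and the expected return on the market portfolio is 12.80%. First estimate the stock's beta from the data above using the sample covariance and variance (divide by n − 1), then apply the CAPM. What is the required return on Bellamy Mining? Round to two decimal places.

Mean R_i = (-0.1 + 1.8 − 9.1 − 20.4 − 12.5 + 13.4) / 6 = -4.4833%
Mean R_m = (-0.7 − 0.8 − 2.9 − 8.5 − 4.2 + 5.6) / 6 = -1.9167%
Σ(R_i − R̄_i)(R_m − R̄_m) = 274.4017  ⇒  Cov = 274.4017 / 5 = 54.8803
Σ(R_m − R̄_m)² = 108.7483  ⇒  Var(R_m) = 108.7483 / 5 = 21.7497
β = Cov / Var(R_m) = 54.8803 / 21.7497 = 2.5233
MRP = 12.80% − 4.30% = 8.50%
E(R) = R_f + β × MRP = 4.30% + 2.5233 × 8.50% = 25.75%

25.75%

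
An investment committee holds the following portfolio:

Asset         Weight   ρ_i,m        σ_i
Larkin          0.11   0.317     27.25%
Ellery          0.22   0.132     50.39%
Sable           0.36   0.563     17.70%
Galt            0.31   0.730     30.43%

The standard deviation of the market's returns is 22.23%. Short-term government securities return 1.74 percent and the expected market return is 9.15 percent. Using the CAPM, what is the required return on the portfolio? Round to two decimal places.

β_Larkin = 0.317 × 27.25% / 22.23% = 0.3886
β_Ellery = 0.132 × 50.39% / 22.23% = 0.2992
β_Sable = 0.563 × 17.70% / 22.23% = 0.4483
β_Galt = 0.730 × 30.43% / 22.23% = 0.9993
β_P = Σ w_i β_i = 0.11×0.3886 + 0.22×0.2992 + 0.36×0.4483 + 0.31×0.9993 = 0.5797
MRP = 9.15% − 1.74% = 7.41%
E(R_P) = R_f + β_P × MRP = 1.74% + 0.5797 × 7.41% = 6.04%

6.04%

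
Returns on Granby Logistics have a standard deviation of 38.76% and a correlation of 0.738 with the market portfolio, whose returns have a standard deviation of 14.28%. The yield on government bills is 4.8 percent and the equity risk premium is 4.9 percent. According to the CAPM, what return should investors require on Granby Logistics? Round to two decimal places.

β = ρ × σ_i / σ_m = 0.738 × 38.76% / 14.28% = 2.0031
E(R) = 4.8% + 2.0031 × 4.9% = 14.62%

14.62%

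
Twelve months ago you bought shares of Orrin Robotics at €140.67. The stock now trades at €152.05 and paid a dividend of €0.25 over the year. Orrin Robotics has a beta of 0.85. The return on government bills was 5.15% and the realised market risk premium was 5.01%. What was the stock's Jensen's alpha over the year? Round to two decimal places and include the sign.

Realised HPR = (P1 + D1 − P0) / P0 = (152.05 + 0.25 − 140.67) / 140.67 = 11.63 / 140.67 = 8.2676%
CAPM required = R_f + β·MRP = 5.15% + 0.85 × 5.01% = 9.4085%
α = realised − required = 8.2676% − 9.4085% = -1.14%

-1.14%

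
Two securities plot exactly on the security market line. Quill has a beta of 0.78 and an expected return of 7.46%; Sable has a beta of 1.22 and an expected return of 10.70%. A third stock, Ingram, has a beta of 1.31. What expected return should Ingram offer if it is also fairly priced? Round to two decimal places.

MRP (SML slope) = (10.70% − 7.46%) / (1.22 − 0.78) = 3.24% / 0.44 = 7.3636%
R_f (intercept) = 7.46% − 0.78 × 7.3636% = 1.7164%
E(R_Ingram) = R_f + β × MRP = 1.7164% + 1.31 × 7.3636% = 11.36%

11.36%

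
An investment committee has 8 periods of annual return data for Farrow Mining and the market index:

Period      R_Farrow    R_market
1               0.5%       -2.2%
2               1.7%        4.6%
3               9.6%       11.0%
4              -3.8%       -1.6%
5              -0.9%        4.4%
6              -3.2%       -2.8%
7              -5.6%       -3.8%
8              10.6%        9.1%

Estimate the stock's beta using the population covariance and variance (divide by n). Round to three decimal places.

0.957

Mean R_i = (0.5 + 1.7 + 9.6 − 3.8 − 0.9 − 3.2 − 5.6 + 10.6) / 8 = 1.1125%
Mean R_m = (-2.2 + 4.6 + 11.0 − 1.6 + 4.4 − 2.8 − 3.8 + 9.1) / 8 = 2.3375%
Σ(R_i − R̄_i)(R_m − R̄_m) = 220.3363  ⇒  Cov = 220.3363 / 8 = 27.5420
Σ(R_m − R̄_m)² = 230.2988  ⇒  Var(R_m) = 230.2988 / 8 = 28.7874
β = Cov / Var(R_m) = 27.5420 / 28.7874 = 0.9567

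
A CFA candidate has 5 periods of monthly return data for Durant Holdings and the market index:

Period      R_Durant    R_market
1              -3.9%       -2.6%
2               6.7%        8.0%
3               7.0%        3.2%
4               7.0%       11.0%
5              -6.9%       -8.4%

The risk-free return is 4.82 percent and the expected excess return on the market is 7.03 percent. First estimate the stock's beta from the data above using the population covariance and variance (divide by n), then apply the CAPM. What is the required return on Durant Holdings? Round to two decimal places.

Mean R_i = (-3.9 + 6.7 + 7.0 + 7.0 − 6.9) / 5 = 1.9800%
Mean R_m = (-2.6 + 8.0 + 3.2 + 11.0 − 8.4) / 5 = 2.2400%
Σ(R_i − R̄_i)(R_m − R̄_m) = 198.9240  ⇒  Cov = 198.9240 / 5 = 39.7848
Σ(R_m − R̄_m)² = 247.4720  ⇒  Var(R_m) = 247.4720 / 5 = 49.4944
β = Cov / Var(R_m) = 39.7848 / 49.4944 = 0.8038
E(R) = R_f + β × MRP = 4.82% + 0.8038 × 7.03% = 10.47%

10.47%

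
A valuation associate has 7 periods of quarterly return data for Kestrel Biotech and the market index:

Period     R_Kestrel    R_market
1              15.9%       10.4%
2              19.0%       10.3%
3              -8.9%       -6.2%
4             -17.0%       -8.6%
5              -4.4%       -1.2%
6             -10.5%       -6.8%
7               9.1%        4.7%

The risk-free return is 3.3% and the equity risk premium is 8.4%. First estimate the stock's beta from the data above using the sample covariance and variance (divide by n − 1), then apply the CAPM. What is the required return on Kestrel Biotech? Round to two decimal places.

Mean R_i = (15.9 + 19.0 − 8.9 − 17.0 − 4.4 − 10.5 + 9.1) / 7 = 0.4571%
Mean R_m = (10.4 + 10.3 − 6.2 − 8.6 − 1.2 − 6.8 + 4.7) / 7 = 0.3714%
Σ(R_i − R̄_i)(R_m − R̄_m) = 680.7014  ⇒  Cov = 680.7014 / 6 = 113.4502
Σ(R_m − R̄_m)² = 395.4543  ⇒  Var(R_m) = 395.4543 / 6 = 65.9091
β = Cov / Var(R_m) = 113.4502 / 65.9091 = 1.7213
E(R) = R_f + β × MRP = 3.3% + 1.7213 × 8.4% = 17.76%

17.76%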